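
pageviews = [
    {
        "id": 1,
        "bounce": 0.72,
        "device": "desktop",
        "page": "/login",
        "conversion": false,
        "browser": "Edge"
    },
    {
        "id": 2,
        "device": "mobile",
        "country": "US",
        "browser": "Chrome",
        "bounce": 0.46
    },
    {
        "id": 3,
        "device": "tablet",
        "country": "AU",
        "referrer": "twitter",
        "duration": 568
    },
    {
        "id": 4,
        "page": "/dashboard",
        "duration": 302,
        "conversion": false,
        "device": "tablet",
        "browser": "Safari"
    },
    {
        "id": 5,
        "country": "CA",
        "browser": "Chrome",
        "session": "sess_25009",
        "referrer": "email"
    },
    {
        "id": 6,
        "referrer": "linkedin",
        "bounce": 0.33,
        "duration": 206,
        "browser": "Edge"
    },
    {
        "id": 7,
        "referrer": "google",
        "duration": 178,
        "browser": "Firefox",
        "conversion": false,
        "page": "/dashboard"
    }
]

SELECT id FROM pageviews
[1, 2, 3, 4, 5, 6, 7]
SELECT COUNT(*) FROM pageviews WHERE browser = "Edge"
2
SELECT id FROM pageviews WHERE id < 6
[1, 2, 3, 4, 5]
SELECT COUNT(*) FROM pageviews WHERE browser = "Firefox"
1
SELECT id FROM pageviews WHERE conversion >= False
[1, 4, 7]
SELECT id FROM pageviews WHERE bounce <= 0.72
[1, 2, 6]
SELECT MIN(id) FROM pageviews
1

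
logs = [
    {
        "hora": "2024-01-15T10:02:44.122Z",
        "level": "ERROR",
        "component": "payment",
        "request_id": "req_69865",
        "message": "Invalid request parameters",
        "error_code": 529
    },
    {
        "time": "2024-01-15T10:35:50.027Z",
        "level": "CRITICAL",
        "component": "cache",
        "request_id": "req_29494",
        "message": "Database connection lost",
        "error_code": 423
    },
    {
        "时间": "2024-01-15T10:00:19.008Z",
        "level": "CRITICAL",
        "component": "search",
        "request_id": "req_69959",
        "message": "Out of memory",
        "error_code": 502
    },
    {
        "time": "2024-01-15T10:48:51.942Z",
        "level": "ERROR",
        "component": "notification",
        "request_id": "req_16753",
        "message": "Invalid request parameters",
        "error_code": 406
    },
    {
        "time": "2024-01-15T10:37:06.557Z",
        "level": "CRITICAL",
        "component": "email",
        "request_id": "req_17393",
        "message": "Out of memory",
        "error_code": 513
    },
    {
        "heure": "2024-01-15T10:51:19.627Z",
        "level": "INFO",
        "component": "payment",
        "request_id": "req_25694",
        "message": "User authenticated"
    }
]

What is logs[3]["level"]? "ERROR"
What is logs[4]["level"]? "CRITICAL"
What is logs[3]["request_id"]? "req_16753"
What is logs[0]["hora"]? "2024-01-15T10:02:44.122Z"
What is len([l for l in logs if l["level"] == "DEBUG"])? 0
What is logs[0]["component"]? "payment"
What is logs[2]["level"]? "CRITICAL"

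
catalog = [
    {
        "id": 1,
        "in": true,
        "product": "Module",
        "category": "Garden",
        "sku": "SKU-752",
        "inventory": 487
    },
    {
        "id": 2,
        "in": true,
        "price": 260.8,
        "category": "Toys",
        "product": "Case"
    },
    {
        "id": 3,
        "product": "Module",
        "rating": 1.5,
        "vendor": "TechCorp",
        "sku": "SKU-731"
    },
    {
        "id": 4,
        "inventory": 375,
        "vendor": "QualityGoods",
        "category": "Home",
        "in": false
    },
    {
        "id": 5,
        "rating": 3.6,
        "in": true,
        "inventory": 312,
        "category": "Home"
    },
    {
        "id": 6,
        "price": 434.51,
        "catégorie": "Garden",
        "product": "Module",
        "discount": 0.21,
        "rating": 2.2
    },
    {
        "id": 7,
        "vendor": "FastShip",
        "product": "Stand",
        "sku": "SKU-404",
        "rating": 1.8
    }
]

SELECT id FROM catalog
[1, 2, 3, 4, 5, 6, 7]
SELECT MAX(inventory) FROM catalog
487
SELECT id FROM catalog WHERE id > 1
[2, 3, 4, 5, 6, 7]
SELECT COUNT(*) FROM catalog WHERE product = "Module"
3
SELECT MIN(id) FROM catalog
1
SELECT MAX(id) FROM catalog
7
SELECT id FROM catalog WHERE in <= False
[4]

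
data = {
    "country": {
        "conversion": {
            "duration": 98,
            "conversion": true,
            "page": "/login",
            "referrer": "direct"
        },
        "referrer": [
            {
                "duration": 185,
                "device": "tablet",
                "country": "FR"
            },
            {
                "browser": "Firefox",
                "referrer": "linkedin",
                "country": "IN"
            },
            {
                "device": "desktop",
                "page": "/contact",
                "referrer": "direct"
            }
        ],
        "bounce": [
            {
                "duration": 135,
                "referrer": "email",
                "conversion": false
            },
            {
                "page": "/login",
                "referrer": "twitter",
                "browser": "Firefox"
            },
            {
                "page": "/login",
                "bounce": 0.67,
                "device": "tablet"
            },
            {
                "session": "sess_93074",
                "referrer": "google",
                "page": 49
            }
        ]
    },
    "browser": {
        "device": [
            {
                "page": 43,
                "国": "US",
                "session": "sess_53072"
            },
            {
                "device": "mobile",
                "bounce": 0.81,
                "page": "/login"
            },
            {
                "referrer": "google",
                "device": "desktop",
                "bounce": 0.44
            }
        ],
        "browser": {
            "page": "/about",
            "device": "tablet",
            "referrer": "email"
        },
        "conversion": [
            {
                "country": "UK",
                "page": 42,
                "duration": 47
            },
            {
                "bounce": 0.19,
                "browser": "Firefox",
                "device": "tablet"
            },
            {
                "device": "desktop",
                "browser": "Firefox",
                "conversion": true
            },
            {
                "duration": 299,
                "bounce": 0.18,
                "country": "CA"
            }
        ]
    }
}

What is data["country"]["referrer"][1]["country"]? "IN"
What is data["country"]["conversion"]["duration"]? 98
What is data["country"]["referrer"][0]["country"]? "FR"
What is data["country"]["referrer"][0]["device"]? "tablet"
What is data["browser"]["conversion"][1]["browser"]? "Firefox"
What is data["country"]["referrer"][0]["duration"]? 185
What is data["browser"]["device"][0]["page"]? 43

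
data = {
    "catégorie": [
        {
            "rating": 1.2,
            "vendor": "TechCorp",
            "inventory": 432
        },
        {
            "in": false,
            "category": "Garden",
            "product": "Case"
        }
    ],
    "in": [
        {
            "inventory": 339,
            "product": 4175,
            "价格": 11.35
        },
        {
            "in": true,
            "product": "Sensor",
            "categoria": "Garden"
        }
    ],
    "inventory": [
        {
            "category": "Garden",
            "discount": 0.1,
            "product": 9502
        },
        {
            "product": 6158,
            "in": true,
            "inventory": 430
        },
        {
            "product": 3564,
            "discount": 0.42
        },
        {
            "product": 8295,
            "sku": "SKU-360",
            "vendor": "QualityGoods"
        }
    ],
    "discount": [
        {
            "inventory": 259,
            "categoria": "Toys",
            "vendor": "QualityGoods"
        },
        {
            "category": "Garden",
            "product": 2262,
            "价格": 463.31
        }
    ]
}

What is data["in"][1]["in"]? True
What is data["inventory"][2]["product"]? 3564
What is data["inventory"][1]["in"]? True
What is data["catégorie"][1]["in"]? False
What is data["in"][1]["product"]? "Sensor"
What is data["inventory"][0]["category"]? "Garden"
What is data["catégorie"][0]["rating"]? 1.2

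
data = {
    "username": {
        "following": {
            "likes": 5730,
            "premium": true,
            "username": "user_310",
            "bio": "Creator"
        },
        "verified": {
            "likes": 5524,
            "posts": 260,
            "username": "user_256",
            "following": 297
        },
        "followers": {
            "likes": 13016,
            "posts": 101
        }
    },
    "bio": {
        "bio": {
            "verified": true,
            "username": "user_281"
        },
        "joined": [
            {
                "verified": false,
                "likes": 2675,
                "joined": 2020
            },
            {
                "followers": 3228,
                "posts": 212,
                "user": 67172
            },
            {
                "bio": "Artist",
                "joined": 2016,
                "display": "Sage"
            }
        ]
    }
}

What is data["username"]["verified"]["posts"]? 260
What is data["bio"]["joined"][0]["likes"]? 2675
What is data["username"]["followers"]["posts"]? 101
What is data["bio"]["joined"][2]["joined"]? 2016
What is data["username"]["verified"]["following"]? 297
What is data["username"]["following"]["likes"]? 5730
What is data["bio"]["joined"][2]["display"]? "Sage"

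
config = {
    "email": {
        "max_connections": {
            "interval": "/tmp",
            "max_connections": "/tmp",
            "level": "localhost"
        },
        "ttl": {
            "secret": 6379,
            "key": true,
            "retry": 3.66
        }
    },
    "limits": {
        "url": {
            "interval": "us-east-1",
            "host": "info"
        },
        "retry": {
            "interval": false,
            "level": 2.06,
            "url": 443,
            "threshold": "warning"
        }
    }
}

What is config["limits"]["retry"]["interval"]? False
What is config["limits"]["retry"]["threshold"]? "warning"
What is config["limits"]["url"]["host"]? "info"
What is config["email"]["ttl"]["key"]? True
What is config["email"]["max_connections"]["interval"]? "/tmp"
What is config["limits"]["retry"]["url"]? 443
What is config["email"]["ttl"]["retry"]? 3.66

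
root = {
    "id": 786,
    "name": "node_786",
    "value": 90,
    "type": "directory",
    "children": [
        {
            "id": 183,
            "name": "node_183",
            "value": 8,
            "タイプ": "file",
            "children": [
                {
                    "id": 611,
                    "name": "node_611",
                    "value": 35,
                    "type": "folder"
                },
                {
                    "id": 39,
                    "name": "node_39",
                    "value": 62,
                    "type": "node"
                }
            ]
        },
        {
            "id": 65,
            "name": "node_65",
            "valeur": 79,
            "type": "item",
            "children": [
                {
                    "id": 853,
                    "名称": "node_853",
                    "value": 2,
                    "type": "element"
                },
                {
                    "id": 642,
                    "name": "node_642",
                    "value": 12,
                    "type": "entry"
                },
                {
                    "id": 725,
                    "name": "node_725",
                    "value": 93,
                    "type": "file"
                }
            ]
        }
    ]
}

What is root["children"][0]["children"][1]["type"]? "node"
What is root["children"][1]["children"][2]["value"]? 93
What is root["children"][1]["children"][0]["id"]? 853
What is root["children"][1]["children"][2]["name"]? "node_725"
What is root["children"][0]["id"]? 183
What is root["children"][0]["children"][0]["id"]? 611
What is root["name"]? "node_786"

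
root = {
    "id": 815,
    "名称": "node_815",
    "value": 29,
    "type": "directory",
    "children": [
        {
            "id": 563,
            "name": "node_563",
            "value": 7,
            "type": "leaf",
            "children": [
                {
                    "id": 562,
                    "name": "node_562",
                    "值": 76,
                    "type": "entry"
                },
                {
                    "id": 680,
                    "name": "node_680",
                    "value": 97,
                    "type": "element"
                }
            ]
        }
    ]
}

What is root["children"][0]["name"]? "node_563"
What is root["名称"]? "node_815"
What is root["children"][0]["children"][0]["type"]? "entry"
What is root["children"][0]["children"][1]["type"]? "element"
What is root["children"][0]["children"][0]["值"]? 76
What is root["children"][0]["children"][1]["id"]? 680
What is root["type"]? "directory"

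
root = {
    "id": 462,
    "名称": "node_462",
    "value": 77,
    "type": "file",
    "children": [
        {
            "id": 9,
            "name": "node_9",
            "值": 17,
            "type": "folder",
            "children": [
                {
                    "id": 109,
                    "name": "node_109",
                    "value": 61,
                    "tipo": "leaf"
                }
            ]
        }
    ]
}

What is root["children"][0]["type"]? "folder"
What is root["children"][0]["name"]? "node_9"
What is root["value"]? 77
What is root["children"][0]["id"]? 9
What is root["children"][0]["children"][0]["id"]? 109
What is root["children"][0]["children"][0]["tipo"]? "leaf"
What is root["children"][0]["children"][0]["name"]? "node_109"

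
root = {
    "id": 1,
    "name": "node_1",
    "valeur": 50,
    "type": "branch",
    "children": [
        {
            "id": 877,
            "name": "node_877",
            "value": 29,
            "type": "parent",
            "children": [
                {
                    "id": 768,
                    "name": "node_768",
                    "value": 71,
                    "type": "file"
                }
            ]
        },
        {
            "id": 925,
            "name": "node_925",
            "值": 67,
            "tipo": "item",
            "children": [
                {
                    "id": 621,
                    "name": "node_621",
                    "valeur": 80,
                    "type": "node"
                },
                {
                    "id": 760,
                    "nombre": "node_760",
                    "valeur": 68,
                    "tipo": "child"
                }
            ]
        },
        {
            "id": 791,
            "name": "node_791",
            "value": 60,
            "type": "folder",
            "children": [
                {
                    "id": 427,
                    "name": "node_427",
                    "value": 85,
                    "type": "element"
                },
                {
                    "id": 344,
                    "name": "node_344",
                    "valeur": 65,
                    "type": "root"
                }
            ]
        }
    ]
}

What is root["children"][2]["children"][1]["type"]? "root"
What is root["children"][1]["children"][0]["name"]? "node_621"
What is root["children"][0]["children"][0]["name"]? "node_768"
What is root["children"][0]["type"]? "parent"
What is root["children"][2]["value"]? 60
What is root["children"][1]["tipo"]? "item"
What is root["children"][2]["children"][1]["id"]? 344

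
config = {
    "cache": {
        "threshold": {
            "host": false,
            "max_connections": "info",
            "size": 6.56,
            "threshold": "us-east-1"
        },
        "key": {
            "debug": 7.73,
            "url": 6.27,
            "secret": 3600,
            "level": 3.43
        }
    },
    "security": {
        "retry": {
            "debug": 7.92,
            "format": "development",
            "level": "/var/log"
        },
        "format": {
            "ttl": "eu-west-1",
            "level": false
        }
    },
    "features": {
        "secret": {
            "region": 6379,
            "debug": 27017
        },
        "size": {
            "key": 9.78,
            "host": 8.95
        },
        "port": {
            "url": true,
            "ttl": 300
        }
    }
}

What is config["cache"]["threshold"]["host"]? False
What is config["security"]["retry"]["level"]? "/var/log"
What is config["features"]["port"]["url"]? True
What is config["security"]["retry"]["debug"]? 7.92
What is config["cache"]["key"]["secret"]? 3600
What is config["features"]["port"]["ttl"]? 300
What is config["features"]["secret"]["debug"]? 27017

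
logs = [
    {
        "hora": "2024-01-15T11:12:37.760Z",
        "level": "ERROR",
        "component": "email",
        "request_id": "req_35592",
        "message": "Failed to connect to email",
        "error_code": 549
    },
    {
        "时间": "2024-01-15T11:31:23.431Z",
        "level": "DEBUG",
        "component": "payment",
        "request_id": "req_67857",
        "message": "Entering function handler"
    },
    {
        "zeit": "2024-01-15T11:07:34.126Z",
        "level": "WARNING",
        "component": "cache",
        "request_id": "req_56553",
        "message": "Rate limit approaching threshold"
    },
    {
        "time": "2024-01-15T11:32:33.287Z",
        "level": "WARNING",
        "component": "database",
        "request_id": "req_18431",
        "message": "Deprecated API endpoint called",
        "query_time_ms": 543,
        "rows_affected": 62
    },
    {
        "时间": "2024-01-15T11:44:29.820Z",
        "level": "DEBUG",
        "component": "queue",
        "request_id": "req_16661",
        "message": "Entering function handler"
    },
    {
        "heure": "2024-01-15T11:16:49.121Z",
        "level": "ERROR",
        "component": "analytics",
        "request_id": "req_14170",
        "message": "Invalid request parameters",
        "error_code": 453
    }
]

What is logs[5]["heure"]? "2024-01-15T11:16:49.121Z"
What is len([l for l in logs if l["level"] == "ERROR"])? 2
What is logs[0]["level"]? "ERROR"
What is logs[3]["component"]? "database"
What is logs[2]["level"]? "WARNING"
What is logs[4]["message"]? "Entering function handler"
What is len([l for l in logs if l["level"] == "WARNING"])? 2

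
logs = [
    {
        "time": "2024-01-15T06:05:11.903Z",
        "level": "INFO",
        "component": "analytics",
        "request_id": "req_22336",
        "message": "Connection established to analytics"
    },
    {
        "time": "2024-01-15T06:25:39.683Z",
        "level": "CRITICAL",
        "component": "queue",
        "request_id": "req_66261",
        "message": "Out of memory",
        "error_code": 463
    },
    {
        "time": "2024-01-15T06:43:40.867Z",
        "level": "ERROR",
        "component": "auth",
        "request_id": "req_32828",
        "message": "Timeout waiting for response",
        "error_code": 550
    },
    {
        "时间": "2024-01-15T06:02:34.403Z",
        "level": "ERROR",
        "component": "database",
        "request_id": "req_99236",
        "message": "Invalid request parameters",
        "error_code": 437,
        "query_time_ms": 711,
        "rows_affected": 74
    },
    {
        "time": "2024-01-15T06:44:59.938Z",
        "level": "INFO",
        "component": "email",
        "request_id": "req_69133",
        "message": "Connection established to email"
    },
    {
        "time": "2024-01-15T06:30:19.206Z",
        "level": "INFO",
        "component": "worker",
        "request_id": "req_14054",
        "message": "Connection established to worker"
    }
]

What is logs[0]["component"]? "analytics"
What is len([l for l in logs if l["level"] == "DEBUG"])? 0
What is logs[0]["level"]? "INFO"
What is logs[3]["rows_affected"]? 74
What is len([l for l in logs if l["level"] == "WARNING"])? 0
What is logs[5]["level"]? "INFO"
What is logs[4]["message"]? "Connection established to email"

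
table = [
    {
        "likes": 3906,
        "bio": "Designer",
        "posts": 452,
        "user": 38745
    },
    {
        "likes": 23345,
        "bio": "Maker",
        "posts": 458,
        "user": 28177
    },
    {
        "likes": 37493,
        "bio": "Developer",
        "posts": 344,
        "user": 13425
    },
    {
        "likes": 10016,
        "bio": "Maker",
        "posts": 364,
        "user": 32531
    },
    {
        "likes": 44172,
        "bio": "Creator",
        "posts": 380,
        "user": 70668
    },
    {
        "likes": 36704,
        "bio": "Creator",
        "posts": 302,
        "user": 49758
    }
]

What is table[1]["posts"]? 458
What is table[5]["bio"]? "Creator"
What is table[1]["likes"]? 23345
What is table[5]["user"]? 49758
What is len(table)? 6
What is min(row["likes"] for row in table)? 3906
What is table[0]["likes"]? 3906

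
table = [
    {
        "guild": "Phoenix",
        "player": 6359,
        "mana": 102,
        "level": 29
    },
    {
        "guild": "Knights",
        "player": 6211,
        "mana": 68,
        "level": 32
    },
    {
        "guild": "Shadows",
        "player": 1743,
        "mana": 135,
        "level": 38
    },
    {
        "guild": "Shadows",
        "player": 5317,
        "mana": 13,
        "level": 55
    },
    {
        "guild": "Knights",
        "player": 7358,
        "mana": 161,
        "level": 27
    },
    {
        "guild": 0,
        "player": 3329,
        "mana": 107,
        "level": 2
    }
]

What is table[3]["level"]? 55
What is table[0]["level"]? 29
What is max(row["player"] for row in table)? 7358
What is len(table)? 6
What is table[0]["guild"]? "Phoenix"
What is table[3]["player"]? 5317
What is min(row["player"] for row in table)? 1743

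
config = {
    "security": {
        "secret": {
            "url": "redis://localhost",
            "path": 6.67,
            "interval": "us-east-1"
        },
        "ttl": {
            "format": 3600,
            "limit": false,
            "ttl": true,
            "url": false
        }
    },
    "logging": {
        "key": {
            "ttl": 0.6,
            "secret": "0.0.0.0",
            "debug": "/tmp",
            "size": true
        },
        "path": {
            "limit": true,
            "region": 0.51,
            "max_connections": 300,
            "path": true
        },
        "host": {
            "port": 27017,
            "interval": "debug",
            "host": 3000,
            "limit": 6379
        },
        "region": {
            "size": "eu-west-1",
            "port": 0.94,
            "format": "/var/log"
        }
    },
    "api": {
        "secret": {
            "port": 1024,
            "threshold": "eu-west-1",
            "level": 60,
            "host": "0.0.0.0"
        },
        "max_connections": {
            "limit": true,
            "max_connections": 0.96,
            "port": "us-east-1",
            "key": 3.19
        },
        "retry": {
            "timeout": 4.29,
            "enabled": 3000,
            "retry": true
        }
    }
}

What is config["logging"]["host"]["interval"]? "debug"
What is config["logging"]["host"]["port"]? 27017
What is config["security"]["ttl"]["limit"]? False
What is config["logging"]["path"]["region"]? 0.51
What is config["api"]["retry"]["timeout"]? 4.29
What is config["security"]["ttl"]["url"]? False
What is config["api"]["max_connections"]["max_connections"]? 0.96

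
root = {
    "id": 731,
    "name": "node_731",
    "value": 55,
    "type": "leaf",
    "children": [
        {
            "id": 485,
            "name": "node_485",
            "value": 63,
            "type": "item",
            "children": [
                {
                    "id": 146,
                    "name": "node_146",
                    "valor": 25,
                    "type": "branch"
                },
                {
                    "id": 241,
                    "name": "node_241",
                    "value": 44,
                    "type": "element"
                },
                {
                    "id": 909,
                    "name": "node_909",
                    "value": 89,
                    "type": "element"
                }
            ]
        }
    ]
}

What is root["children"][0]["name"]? "node_485"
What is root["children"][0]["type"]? "item"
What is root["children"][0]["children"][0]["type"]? "branch"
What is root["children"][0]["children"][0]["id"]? 146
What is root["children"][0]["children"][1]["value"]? 44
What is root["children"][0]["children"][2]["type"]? "element"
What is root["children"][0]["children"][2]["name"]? "node_909"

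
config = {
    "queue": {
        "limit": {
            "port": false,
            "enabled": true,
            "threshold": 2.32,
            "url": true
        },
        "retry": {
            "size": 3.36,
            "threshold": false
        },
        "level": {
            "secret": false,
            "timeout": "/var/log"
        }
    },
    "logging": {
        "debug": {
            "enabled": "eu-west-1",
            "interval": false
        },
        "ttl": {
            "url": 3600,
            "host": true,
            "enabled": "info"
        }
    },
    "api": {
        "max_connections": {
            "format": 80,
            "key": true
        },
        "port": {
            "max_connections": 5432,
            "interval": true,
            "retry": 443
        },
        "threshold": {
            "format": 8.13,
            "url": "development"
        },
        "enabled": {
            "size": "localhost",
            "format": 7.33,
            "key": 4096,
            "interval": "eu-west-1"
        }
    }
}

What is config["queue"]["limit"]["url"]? True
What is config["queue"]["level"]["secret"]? False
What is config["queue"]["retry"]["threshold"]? False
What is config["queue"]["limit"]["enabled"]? True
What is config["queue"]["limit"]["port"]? False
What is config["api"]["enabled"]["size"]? "localhost"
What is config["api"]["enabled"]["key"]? 4096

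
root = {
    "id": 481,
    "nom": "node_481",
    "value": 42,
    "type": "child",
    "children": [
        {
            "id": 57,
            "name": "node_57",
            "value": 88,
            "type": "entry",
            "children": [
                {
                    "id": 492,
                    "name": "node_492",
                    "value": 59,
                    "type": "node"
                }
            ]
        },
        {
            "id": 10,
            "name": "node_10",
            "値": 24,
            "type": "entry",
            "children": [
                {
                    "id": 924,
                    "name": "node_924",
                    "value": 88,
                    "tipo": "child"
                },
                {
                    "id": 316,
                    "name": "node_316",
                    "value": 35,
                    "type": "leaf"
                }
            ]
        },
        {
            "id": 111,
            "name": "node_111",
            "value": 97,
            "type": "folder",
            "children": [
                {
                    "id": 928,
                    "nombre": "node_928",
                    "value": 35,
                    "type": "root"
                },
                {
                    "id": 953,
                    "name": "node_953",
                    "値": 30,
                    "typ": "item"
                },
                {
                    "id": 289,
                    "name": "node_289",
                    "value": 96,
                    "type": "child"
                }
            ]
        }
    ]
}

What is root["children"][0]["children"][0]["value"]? 59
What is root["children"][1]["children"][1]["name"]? "node_316"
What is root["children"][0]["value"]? 88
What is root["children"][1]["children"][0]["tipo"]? "child"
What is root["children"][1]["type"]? "entry"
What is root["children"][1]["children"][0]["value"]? 88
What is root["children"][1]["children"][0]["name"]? "node_924"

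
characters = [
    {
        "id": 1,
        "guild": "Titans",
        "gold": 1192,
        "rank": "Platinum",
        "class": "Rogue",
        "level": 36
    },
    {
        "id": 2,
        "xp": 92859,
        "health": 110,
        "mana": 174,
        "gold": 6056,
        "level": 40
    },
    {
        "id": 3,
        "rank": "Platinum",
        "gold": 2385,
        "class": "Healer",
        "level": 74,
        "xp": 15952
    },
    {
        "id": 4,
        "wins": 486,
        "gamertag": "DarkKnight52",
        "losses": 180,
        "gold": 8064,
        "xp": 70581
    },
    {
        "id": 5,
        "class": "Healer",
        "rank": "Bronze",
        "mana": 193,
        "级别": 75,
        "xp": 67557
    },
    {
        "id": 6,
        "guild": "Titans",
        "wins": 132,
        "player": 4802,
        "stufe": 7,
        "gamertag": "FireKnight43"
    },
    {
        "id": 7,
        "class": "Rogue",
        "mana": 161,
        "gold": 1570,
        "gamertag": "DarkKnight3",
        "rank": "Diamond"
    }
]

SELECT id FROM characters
[1, 2, 3, 4, 5, 6, 7]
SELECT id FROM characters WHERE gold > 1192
[2, 3, 4, 7]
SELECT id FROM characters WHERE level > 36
[2, 3]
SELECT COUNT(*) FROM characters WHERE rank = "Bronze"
1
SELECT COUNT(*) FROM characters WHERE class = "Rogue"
2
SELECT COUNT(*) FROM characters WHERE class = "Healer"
2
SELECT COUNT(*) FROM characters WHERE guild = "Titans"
2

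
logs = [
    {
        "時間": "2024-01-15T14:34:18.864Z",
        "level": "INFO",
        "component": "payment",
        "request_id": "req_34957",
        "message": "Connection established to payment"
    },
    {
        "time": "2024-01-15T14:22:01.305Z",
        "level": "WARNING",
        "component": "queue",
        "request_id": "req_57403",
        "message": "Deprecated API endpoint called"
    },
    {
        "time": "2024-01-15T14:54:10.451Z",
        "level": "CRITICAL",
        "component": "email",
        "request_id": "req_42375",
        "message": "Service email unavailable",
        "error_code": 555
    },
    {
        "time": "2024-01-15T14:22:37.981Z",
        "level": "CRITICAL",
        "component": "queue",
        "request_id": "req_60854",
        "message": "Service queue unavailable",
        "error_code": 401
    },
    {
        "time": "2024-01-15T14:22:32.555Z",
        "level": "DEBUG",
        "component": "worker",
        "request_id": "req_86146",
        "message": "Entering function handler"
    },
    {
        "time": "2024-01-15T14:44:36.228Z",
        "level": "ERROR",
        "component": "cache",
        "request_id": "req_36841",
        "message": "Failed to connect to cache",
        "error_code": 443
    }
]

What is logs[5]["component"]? "cache"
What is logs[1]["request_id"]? "req_57403"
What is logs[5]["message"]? "Failed to connect to cache"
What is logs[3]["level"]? "CRITICAL"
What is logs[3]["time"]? "2024-01-15T14:22:37.981Z"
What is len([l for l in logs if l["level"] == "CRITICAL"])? 2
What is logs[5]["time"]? "2024-01-15T14:44:36.228Z"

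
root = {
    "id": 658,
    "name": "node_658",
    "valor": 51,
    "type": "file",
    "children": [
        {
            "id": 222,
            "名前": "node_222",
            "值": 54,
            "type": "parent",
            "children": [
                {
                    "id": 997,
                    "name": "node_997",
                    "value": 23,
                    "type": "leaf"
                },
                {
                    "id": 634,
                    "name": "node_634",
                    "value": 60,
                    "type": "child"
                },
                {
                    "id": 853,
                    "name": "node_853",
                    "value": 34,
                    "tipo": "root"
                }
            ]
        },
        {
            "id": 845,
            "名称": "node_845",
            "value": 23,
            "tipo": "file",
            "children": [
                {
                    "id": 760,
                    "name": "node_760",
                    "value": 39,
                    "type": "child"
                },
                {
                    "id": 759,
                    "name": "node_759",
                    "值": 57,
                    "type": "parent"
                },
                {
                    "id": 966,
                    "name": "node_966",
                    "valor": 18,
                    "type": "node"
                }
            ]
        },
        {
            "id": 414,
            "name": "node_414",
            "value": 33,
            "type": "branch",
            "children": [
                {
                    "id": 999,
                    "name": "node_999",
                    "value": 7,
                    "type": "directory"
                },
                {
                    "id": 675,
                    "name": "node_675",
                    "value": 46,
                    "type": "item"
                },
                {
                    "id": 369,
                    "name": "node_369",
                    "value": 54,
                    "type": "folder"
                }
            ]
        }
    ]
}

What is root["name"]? "node_658"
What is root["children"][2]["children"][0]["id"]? 999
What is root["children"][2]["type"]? "branch"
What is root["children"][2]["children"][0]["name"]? "node_999"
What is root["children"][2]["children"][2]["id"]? 369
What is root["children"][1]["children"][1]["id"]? 759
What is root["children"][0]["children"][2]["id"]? 853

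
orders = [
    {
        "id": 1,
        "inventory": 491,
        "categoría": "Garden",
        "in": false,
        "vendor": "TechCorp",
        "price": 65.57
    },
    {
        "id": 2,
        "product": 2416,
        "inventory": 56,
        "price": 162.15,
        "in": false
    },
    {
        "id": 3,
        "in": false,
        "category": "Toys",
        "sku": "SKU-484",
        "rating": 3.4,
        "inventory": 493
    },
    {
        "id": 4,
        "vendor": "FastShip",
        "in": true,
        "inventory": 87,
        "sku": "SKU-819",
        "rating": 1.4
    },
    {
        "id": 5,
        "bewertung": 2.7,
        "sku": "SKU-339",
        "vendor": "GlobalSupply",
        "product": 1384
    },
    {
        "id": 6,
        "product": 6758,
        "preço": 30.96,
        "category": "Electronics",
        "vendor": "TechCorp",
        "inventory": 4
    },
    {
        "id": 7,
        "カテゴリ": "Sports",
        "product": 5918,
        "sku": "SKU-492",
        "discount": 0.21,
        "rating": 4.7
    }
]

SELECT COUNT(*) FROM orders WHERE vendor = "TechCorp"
2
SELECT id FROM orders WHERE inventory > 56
[1, 3, 4]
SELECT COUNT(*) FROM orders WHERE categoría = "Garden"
1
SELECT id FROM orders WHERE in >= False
[1, 2, 3, 4]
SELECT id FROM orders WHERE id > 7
[]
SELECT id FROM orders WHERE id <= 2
[1, 2]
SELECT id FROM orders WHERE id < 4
[1, 2, 3]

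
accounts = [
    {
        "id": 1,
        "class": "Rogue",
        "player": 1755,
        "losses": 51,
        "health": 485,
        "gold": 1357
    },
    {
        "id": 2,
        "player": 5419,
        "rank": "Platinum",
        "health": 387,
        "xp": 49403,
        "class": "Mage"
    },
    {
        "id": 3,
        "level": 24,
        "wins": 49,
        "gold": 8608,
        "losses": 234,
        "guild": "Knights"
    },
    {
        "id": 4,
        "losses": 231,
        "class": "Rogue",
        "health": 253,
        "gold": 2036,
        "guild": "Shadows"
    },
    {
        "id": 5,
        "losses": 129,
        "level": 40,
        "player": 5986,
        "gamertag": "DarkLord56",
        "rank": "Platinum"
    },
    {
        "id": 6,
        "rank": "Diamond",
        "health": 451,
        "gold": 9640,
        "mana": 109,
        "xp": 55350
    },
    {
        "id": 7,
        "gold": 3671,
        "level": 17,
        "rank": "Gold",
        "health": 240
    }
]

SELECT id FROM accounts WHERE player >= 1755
[1, 2, 5]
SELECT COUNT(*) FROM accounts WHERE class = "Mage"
1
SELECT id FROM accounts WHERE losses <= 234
[1, 3, 4, 5]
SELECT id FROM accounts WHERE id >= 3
[3, 4, 5, 6, 7]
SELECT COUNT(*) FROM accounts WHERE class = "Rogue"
2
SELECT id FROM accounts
[1, 2, 3, 4, 5, 6, 7]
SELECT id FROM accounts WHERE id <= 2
[1, 2]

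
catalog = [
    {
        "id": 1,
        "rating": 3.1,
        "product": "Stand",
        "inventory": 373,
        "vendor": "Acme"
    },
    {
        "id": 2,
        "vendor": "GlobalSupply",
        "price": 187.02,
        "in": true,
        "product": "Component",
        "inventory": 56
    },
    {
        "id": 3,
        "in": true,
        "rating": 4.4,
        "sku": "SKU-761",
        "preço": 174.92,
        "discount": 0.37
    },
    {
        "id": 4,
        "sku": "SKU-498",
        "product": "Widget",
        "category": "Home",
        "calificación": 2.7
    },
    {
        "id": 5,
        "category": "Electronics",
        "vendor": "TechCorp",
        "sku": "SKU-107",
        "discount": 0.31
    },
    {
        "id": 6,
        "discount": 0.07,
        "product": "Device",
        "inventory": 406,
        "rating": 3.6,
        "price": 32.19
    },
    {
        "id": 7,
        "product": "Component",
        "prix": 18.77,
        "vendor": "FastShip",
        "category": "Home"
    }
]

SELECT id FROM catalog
[1, 2, 3, 4, 5, 6, 7]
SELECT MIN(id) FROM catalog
1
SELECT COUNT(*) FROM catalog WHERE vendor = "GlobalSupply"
1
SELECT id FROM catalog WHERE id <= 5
[1, 2, 3, 4, 5]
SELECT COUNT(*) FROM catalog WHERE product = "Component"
2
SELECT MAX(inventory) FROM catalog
406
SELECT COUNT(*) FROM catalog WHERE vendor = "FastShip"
1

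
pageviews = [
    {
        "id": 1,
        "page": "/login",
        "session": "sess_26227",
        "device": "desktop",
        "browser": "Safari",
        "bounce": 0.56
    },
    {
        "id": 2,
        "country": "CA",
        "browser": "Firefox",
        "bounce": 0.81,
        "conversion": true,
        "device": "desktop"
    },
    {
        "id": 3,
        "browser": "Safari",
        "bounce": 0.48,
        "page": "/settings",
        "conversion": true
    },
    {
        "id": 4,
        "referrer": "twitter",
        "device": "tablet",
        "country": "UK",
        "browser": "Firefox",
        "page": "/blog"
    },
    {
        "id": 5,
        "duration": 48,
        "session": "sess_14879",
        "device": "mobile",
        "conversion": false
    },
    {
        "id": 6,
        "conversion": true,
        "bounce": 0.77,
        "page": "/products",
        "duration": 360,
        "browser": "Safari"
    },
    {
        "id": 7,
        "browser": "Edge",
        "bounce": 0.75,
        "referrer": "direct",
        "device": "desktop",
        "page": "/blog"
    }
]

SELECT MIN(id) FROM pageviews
1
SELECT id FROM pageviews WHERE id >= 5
[5, 6, 7]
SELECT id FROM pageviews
[1, 2, 3, 4, 5, 6, 7]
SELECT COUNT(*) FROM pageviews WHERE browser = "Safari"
3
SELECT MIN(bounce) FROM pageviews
0.48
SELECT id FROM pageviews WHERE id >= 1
[1, 2, 3, 4, 5, 6, 7]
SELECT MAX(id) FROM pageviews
7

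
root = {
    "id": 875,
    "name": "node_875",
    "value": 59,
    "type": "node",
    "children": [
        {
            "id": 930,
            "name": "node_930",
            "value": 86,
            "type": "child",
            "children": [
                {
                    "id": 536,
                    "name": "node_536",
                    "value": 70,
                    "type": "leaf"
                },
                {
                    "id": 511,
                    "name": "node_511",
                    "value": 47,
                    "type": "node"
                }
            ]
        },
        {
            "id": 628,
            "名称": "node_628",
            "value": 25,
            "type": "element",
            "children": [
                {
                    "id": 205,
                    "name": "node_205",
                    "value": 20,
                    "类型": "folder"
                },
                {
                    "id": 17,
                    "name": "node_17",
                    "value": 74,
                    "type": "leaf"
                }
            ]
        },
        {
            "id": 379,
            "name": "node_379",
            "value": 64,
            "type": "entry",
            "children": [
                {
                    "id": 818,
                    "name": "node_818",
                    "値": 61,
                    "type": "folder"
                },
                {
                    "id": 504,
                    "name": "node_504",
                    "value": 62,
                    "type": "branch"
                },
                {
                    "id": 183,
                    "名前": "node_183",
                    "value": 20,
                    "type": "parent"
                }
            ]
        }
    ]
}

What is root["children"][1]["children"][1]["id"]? 17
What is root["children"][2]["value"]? 64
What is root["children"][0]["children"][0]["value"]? 70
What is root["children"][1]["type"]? "element"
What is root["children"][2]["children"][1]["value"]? 62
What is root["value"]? 59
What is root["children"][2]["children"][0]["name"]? "node_818"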